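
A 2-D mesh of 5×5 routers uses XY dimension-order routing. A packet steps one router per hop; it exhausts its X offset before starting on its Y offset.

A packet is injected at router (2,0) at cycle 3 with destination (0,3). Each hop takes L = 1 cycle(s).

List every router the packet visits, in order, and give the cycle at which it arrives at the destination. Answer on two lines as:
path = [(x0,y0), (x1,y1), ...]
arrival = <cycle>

src (2,0)  cyc=3
W→(1,0)  cyc=4
W→(0,0)  cyc=5
N→(0,1)  cyc=6
N→(0,2)  cyc=7
N→(0,3)  cyc=8

path = [(2,0), (1,0), (0,0), (0,1), (0,2), (0,3)]
arrival = 8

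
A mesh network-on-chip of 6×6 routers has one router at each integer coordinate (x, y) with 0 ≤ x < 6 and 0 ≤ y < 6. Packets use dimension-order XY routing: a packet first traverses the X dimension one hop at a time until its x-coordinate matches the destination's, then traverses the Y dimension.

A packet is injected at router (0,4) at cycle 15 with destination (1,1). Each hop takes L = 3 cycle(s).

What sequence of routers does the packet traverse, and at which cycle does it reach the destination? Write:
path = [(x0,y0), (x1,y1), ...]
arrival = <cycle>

path = [(0,4), (1,4), (1,3), (1,2), (1,1)]
arrival = 27

  0. router=(0,4) cycle=15 (inject)
  1. router=(1,4) cycle=18 dir=E
  2. router=(1,3) cycle=21 dir=S
  3. router=(1,2) cycle=24 dir=S
  4. router=(1,1) cycle=27 dir=S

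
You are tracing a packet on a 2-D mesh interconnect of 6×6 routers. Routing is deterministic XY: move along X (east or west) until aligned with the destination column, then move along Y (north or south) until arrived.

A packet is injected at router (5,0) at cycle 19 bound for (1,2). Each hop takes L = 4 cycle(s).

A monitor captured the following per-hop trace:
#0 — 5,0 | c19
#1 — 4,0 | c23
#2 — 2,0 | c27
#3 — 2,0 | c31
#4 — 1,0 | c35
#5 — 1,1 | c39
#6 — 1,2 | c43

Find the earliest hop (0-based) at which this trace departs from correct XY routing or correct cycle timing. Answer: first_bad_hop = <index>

first_bad_hop = 2

[1] (-1,+0) / 4c ⇒ ok
[2] (-2,+0) / 4c ⇒ BAD: non-unit step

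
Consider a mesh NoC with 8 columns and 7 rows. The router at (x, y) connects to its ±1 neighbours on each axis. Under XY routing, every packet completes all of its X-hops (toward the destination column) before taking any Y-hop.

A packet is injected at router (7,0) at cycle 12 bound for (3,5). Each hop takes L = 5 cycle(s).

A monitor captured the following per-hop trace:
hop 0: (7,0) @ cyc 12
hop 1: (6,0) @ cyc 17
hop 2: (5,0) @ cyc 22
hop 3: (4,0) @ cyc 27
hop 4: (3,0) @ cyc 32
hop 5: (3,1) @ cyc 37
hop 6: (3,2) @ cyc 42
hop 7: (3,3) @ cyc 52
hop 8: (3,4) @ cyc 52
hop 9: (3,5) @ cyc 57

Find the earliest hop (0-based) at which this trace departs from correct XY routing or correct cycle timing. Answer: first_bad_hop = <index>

first_bad_hop = 7

[1] (-1,+0) / 5c ⇒ ok
[2] (-1,+0) / 5c ⇒ ok
[3] (-1,+0) / 5c ⇒ ok
[4] (-1,+0) / 5c ⇒ ok
[5] (+0,+1) / 5c ⇒ ok
[6] (+0,+1) / 5c ⇒ ok
[7] (+0,+1) / 10c ⇒ BAD: Δcyc=10≠L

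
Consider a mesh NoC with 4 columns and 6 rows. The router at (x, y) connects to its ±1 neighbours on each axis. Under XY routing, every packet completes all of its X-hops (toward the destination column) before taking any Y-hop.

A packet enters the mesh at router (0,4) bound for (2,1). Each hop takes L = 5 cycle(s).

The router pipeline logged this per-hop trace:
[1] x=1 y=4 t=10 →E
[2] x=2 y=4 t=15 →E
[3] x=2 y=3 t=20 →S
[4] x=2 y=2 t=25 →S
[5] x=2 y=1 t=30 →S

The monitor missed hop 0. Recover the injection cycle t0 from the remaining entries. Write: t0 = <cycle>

Hop 1 reached at cycle 10; hop k is at t0 + k·L.
So t0 = 10 − 1·5 = 5.

t0 = 5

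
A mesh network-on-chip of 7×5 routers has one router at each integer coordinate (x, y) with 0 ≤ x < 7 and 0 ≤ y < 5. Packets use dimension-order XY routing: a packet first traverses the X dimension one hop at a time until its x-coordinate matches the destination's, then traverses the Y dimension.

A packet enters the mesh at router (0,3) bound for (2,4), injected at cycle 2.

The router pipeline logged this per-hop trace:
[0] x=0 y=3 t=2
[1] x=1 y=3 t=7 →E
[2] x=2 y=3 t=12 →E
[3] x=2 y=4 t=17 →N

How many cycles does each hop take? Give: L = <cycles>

Between hops 0 and 1 the cycle counter advances 7 − 2 = 5.
That increment is L by definition: L = 5.

L = 5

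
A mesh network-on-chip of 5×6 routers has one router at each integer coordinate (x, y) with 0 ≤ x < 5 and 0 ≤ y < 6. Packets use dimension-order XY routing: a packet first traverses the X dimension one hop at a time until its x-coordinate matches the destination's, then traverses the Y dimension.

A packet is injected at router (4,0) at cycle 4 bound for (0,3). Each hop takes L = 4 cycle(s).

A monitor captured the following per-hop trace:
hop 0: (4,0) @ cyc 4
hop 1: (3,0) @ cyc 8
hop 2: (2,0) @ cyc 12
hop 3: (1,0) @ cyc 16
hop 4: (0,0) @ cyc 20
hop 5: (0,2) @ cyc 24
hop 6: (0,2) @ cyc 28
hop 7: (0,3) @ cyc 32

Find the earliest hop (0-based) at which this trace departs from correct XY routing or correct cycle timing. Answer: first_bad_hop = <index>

check 1→ d=(-1,0) cyc+4: ok
check 2→ d=(-1,0) cyc+4: ok
check 3→ d=(-1,0) cyc+4: ok
check 4→ d=(-1,0) cyc+4: ok
check 5→ d=(0,2) cyc+4: BAD: non-unit step

first_bad_hop = 5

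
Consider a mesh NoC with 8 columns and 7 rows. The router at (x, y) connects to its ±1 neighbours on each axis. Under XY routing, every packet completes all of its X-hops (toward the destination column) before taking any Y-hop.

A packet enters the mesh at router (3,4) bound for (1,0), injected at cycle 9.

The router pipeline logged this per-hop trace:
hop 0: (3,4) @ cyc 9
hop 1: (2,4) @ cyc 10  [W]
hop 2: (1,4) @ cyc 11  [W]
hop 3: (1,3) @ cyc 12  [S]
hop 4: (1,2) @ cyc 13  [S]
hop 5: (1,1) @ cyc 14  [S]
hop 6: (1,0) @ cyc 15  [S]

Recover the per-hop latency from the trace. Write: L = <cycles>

cyc[1] − cyc[0] = 10 − 9 = 1.
Per-hop latency L = Δcyc = 1.

L = 1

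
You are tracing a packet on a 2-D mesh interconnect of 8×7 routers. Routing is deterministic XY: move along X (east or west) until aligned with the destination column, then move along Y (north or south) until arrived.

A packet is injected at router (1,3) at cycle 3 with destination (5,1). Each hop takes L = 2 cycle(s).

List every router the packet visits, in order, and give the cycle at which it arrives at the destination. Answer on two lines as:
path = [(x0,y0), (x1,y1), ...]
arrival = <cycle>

path = [(1,3), (2,3), (3,3), (4,3), (5,3), (5,2), (5,1)]
arrival = 15

  0. router=(1,3) cycle=3 (inject)
  1. router=(2,3) cycle=5 dir=E
  2. router=(3,3) cycle=7 dir=E
  3. router=(4,3) cycle=9 dir=E
  4. router=(5,3) cycle=11 dir=E
  5. router=(5,2) cycle=13 dir=S
  6. router=(5,1) cycle=15 dir=S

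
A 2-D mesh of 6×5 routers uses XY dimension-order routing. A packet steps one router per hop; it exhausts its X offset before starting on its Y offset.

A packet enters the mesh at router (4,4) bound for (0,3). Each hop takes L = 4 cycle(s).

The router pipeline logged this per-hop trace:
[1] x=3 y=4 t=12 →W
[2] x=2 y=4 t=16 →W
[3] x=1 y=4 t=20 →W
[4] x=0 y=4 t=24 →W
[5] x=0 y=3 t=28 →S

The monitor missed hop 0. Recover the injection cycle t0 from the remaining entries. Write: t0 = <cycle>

Hop 1 reached at cycle 12; hop k is at t0 + k·L.
t0 = cyc[1] − L = 12 − 4 = 8.

t0 = 8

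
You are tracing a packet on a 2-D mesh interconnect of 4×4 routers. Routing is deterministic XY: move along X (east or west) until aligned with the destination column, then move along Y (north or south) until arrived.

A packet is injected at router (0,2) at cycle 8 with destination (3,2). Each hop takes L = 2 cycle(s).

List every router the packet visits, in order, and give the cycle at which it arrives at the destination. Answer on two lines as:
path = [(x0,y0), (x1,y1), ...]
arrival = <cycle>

path = [(0,2), (1,2), (2,2), (3,2)]
arrival = 14

[0] x=0 y=2 t=8
[1] x=1 y=2 t=10 →E
[2] x=2 y=2 t=12 →E
[3] x=3 y=2 t=14 →E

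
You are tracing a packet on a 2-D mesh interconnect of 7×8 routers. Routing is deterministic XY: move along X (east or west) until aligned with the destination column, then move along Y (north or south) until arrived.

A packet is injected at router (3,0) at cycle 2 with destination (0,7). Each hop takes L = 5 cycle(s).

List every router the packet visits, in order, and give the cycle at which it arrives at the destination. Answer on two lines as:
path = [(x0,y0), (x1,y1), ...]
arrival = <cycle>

path = [(3,0), (2,0), (1,0), (0,0), (0,1), (0,2), (0,3), (0,4), (0,5), (0,6), (0,7)]
arrival = 52

t=2: at (3,0)
t=7: at (2,0) after W
t=12: at (1,0) after W
t=17: at (0,0) after W
t=22: at (0,1) after N
t=27: at (0,2) after N
t=32: at (0,3) after N
t=37: at (0,4) after N
t=42: at (0,5) after N
t=47: at (0,6) after N
t=52: at (0,7) after N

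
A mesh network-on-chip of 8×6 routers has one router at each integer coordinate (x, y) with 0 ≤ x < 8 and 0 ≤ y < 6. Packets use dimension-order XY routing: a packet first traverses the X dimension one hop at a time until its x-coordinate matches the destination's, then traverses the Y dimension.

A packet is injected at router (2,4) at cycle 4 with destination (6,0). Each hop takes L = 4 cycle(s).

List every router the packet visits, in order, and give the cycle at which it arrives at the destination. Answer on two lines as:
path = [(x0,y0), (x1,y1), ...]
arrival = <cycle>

path = [(2,4), (3,4), (4,4), (5,4), (6,4), (6,3), (6,2), (6,1), (6,0)]
arrival = 36

[0] x=2 y=4 t=4
[1] x=3 y=4 t=8 →E
[2] x=4 y=4 t=12 →E
[3] x=5 y=4 t=16 →E
[4] x=6 y=4 t=20 →E
[5] x=6 y=3 t=24 →S
[6] x=6 y=2 t=28 →S
[7] x=6 y=1 t=32 →S
[8] x=6 y=0 t=36 →S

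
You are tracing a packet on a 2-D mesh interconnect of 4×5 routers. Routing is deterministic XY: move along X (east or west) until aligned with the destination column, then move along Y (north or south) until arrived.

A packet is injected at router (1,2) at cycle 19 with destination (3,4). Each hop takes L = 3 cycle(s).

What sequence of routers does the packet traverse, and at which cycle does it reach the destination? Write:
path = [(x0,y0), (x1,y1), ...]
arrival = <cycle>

src (1,2)  cyc=19
E→(2,2)  cyc=22
E→(3,2)  cyc=25
N→(3,3)  cyc=28
N→(3,4)  cyc=31

path = [(1,2), (2,2), (3,2), (3,3), (3,4)]
arrival = 31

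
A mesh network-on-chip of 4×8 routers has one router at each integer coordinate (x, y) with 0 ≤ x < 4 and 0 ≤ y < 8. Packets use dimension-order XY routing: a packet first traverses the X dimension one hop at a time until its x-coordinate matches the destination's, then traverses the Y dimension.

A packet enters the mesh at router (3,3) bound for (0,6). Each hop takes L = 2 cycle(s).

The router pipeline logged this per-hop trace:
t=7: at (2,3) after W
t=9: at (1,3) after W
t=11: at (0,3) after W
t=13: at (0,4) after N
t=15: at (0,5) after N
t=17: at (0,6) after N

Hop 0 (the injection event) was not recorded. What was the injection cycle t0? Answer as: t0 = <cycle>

t0 = 5

The first recorded entry is hop 1 at cycle 7.
Therefore t0 = 7 − L = 5.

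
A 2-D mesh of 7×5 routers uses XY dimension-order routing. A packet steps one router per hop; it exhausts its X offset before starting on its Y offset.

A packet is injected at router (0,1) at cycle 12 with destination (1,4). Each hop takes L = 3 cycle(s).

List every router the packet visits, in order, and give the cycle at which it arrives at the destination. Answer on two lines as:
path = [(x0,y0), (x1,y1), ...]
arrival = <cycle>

[0] x=0 y=1 t=12
[1] x=1 y=1 t=15 →E
[2] x=1 y=2 t=18 →N
[3] x=1 y=3 t=21 →N
[4] x=1 y=4 t=24 →N

path = [(0,1), (1,1), (1,2), (1,3), (1,4)]
arrival = 24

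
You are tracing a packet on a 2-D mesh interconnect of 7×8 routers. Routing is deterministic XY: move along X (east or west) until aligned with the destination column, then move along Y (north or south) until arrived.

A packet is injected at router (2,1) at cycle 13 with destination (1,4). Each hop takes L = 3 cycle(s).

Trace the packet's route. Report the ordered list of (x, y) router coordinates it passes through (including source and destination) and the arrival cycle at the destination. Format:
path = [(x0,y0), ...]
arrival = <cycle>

path = [(2,1), (1,1), (1,2), (1,3), (1,4)]
arrival = 25

t=13: at (2,1)
t=16: at (1,1) after W
t=19: at (1,2) after N
t=22: at (1,3) after N
t=25: at (1,4) after N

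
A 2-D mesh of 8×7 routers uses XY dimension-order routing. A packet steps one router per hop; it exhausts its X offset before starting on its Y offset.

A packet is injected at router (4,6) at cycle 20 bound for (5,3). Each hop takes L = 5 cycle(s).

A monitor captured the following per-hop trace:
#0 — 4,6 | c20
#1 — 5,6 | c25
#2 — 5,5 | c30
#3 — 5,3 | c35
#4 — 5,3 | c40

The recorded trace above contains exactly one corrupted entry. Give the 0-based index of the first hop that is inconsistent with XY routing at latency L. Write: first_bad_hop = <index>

first_bad_hop = 3

  1: Δx=+1 Δy=+0 Δt=5 [ok]
  2: Δx=+0 Δy=-1 Δt=5 [ok]
  3: Δx=+0 Δy=-2 Δt=5 [BAD: non-unit step]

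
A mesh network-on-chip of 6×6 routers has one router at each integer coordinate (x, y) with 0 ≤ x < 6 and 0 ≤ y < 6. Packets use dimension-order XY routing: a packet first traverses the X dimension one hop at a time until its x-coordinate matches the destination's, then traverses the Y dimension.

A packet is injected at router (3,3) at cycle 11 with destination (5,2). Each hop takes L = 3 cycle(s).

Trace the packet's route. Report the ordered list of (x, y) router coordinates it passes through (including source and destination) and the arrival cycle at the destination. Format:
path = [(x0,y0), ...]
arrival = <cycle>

  0. router=(3,3) cycle=11 (inject)
  1. router=(4,3) cycle=14 dir=E
  2. router=(5,3) cycle=17 dir=E
  3. router=(5,2) cycle=20 dir=S

path = [(3,3), (4,3), (5,3), (5,2)]
arrival = 20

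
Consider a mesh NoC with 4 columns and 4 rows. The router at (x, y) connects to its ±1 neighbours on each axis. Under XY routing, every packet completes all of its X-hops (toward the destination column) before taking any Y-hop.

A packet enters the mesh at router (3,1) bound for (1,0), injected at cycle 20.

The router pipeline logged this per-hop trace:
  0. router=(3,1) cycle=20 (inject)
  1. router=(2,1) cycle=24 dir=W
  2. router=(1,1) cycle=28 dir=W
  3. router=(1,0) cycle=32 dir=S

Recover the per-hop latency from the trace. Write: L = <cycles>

L = 4

Between hops 0 and 1 the cycle counter advances 24 − 20 = 4.
One hop costs L cycles, so L = 4.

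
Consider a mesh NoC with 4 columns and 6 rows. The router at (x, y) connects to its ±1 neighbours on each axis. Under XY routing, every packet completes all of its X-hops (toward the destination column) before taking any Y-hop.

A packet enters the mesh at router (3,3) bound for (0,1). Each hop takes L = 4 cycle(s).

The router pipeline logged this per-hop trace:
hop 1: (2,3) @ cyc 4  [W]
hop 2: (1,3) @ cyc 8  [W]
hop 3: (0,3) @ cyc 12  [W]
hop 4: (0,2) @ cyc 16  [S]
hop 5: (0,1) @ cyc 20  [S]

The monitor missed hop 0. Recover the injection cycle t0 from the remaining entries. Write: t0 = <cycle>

t0 = 0

cyc[1] = 4 and cyc[k] = t0 + k·L for every k.
t0 = cyc[1] − L = 4 − 4 = 0.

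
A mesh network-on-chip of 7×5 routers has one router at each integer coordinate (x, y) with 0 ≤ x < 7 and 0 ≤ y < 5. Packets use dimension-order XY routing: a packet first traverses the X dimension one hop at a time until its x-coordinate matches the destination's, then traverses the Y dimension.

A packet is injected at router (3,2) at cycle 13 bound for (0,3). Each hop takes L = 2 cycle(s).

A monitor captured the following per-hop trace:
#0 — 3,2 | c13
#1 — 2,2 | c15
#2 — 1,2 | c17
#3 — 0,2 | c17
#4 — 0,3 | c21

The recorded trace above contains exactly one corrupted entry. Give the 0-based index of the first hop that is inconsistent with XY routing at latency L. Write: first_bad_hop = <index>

first_bad_hop = 3

  1: Δx=-1 Δy=+0 Δt=2 [ok]
  2: Δx=-1 Δy=+0 Δt=2 [ok]
  3: Δx=-1 Δy=+0 Δt=0 [BAD: Δcyc=0≠L]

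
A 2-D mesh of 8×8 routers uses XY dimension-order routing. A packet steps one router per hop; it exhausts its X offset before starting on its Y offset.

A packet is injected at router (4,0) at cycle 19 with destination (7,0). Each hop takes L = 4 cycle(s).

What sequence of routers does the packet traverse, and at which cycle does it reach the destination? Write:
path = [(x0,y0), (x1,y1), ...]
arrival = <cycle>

t=19: at (4,0)
t=23: at (5,0) after E
t=27: at (6,0) after E
t=31: at (7,0) after E

path = [(4,0), (5,0), (6,0), (7,0)]
arrival = 31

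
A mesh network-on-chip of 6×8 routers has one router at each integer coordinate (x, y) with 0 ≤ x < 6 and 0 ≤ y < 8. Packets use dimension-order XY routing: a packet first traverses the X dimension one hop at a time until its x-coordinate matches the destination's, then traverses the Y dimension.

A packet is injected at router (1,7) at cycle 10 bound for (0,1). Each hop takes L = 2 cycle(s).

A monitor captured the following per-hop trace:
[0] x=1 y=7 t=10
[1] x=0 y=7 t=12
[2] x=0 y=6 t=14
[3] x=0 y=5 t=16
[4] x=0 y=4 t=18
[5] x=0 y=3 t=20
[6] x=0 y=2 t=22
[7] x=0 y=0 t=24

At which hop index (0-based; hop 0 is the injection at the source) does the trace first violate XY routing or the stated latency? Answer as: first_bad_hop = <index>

check 1→ d=(-1,0) cyc+2: ok
check 2→ d=(0,-1) cyc+2: ok
check 3→ d=(0,-1) cyc+2: ok
check 4→ d=(0,-1) cyc+2: ok
check 5→ d=(0,-1) cyc+2: ok
check 6→ d=(0,-1) cyc+2: ok
check 7→ d=(0,-2) cyc+2: BAD: non-unit step

first_bad_hop = 7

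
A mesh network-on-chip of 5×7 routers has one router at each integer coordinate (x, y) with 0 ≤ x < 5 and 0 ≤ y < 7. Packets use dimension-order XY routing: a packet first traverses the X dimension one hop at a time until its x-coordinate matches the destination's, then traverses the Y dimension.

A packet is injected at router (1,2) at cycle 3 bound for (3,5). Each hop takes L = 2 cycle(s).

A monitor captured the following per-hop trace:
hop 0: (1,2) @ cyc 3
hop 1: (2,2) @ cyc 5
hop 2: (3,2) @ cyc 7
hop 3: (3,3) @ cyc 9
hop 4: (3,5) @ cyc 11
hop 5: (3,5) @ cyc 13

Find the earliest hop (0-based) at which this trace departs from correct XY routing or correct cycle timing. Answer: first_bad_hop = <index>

first_bad_hop = 4

check 1→ d=(1,0) cyc+2: ok
check 2→ d=(1,0) cyc+2: ok
check 3→ d=(0,1) cyc+2: ok
check 4→ d=(0,2) cyc+2: BAD: non-unit step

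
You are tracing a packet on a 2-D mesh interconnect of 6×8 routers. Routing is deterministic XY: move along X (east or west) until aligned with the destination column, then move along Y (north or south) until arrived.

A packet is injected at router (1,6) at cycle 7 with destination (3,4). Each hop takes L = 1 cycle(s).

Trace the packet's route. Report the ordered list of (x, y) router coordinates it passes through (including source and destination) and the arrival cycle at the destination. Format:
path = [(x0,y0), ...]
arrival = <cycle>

[0] x=1 y=6 t=7
[1] x=2 y=6 t=8 →E
[2] x=3 y=6 t=9 →E
[3] x=3 y=5 t=10 →S
[4] x=3 y=4 t=11 →S

path = [(1,6), (2,6), (3,6), (3,5), (3,4)]
arrival = 11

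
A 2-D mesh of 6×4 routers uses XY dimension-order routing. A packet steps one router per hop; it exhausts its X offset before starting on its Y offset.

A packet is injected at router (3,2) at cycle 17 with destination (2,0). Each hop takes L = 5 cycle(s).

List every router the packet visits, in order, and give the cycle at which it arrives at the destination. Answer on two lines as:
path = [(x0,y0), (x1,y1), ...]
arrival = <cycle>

#0 — 3,2 | c17
#1 — 2,2 | c22 | W
#2 — 2,1 | c27 | S
#3 — 2,0 | c32 | S

path = [(3,2), (2,2), (2,1), (2,0)]
arrival = 32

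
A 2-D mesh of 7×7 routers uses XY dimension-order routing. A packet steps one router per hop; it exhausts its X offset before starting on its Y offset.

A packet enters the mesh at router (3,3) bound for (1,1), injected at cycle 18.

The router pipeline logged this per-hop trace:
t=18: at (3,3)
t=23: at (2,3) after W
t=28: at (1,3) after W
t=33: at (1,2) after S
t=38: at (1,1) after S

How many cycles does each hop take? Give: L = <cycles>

From hop 0 (18) to hop 1 (23): +5 cycles.
Per-hop latency L = Δcyc = 5.

L = 5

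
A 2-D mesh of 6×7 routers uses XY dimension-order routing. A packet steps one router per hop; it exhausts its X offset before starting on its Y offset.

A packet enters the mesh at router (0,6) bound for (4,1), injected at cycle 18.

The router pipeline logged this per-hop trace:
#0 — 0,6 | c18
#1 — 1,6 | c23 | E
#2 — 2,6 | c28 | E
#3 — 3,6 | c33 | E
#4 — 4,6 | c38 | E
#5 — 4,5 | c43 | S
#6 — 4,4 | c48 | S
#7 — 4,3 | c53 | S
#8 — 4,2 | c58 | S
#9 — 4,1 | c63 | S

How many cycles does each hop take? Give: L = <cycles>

L = 5

From hop 0 (18) to hop 1 (23): +5 cycles.
One hop costs L cycles, so L = 5.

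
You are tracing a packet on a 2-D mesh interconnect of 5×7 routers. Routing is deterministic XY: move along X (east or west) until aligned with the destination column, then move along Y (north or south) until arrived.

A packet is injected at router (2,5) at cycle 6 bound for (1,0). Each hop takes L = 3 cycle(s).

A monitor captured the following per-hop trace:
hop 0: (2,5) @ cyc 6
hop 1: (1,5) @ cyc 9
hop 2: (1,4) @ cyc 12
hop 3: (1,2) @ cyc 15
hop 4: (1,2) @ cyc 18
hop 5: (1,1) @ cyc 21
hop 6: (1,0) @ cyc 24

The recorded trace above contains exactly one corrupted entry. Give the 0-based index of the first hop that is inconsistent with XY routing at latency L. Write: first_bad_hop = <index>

  1: Δx=-1 Δy=+0 Δt=3 [ok]
  2: Δx=+0 Δy=-1 Δt=3 [ok]
  3: Δx=+0 Δy=-2 Δt=3 [BAD: non-unit step]

first_bad_hop = 3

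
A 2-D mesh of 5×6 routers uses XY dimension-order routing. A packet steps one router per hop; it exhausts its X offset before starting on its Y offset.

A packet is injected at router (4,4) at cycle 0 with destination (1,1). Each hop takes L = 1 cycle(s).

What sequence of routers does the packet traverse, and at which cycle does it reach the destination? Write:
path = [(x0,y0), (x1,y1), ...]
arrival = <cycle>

path = [(4,4), (3,4), (2,4), (1,4), (1,3), (1,2), (1,1)]
arrival = 6

  0. router=(4,4) cycle=0 (inject)
  1. router=(3,4) cycle=1 dir=W
  2. router=(2,4) cycle=2 dir=W
  3. router=(1,4) cycle=3 dir=W
  4. router=(1,3) cycle=4 dir=S
  5. router=(1,2) cycle=5 dir=S
  6. router=(1,1) cycle=6 dir=S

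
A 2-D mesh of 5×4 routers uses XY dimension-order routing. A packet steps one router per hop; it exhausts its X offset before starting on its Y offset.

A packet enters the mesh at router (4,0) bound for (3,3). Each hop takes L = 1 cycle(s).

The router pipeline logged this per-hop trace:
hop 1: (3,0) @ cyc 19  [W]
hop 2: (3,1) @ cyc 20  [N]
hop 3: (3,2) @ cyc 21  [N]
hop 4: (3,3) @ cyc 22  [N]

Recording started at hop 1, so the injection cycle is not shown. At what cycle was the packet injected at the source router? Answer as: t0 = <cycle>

Hop 1 reached at cycle 19; hop k is at t0 + k·L.
Therefore t0 = 19 − L = 18.

t0 = 18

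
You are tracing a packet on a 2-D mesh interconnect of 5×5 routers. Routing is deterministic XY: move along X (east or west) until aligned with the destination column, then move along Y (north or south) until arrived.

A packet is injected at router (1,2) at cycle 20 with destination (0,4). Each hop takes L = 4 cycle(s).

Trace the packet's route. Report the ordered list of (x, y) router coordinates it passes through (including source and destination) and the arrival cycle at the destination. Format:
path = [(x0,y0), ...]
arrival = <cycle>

path = [(1,2), (0,2), (0,3), (0,4)]
arrival = 32

t=20: at (1,2)
t=24: at (0,2) after W
t=28: at (0,3) after N
t=32: at (0,4) after N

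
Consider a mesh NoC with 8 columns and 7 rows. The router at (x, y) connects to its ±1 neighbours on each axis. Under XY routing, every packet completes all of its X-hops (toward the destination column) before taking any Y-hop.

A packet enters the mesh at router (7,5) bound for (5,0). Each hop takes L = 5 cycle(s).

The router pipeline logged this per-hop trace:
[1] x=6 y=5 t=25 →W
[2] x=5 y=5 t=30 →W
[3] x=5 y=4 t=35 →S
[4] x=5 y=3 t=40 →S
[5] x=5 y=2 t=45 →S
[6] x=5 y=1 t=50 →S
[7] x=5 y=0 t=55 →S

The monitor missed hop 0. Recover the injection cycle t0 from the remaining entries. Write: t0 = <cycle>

The first recorded entry is hop 1 at cycle 25.
t0 = cyc[1] − L = 25 − 5 = 20.

t0 = 20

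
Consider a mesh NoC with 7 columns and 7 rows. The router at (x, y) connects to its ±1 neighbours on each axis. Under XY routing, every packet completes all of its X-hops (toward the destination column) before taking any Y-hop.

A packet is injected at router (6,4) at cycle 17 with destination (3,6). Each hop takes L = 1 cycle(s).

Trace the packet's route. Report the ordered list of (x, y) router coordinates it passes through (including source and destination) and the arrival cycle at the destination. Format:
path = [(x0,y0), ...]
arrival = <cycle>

[0] x=6 y=4 t=17
[1] x=5 y=4 t=18 →W
[2] x=4 y=4 t=19 →W
[3] x=3 y=4 t=20 →W
[4] x=3 y=5 t=21 →N
[5] x=3 y=6 t=22 →N

path = [(6,4), (5,4), (4,4), (3,4), (3,5), (3,6)]
arrival = 22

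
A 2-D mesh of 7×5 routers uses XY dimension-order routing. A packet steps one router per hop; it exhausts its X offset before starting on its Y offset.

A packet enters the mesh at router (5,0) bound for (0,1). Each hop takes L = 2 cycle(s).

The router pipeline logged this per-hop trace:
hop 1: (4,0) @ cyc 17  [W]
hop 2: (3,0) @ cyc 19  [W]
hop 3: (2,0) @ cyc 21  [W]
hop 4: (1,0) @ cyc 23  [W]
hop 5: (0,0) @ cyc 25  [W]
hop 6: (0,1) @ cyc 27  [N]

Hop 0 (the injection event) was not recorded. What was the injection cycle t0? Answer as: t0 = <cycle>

Hop 1 reached at cycle 17; hop k is at t0 + k·L.
Subtract one hop: t0 = 17 − 2 = 15.

t0 = 15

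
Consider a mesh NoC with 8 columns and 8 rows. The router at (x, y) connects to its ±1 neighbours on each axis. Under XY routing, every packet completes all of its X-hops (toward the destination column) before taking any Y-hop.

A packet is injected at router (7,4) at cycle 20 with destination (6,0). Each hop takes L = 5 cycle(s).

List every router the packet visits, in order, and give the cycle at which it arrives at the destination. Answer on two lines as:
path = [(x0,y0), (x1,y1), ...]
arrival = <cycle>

#0 — 7,4 | c20
#1 — 6,4 | c25 | W
#2 — 6,3 | c30 | S
#3 — 6,2 | c35 | S
#4 — 6,1 | c40 | S
#5 — 6,0 | c45 | S

path = [(7,4), (6,4), (6,3), (6,2), (6,1), (6,0)]
arrival = 45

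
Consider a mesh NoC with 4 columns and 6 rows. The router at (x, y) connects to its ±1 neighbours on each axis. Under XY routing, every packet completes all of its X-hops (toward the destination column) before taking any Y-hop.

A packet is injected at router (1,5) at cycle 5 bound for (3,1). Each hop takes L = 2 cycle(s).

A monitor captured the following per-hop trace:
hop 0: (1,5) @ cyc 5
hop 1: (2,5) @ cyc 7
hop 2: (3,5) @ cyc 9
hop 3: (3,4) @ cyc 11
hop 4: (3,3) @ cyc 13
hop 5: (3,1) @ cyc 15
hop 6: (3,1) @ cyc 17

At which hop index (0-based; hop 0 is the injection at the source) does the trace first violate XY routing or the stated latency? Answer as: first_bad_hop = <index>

first_bad_hop = 5

  1: Δx=+1 Δy=+0 Δt=2 [ok]
  2: Δx=+1 Δy=+0 Δt=2 [ok]
  3: Δx=+0 Δy=-1 Δt=2 [ok]
  4: Δx=+0 Δy=-1 Δt=2 [ok]
  5: Δx=+0 Δy=-2 Δt=2 [BAD: non-unit step]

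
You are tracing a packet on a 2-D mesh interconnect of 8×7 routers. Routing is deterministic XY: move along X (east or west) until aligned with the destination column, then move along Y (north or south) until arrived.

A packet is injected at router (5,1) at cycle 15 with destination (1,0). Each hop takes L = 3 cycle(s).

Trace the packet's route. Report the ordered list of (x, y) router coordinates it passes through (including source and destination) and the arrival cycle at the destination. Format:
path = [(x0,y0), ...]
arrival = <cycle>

path = [(5,1), (4,1), (3,1), (2,1), (1,1), (1,0)]
arrival = 30

[0] x=5 y=1 t=15
[1] x=4 y=1 t=18 →W
[2] x=3 y=1 t=21 →W
[3] x=2 y=1 t=24 →W
[4] x=1 y=1 t=27 →W
[5] x=1 y=0 t=30 →S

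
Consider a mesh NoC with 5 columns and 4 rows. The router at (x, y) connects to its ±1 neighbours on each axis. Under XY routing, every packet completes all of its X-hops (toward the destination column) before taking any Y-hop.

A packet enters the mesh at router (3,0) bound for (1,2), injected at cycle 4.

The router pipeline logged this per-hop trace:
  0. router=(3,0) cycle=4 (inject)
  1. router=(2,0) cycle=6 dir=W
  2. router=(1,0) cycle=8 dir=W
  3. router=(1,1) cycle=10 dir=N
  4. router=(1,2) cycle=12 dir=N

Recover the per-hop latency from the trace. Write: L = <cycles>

L = 2

Between hops 0 and 1 the cycle counter advances 6 − 4 = 2.
Per-hop latency L = Δcyc = 2.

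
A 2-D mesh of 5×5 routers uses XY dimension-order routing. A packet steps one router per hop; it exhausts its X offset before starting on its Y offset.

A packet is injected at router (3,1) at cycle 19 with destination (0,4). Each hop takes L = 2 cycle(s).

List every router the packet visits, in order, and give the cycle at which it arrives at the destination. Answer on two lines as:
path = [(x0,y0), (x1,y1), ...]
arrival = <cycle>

t=19: at (3,1)
t=21: at (2,1) after W
t=23: at (1,1) after W
t=25: at (0,1) after W
t=27: at (0,2) after N
t=29: at (0,3) after N
t=31: at (0,4) after N

path = [(3,1), (2,1), (1,1), (0,1), (0,2), (0,3), (0,4)]
arrival = 31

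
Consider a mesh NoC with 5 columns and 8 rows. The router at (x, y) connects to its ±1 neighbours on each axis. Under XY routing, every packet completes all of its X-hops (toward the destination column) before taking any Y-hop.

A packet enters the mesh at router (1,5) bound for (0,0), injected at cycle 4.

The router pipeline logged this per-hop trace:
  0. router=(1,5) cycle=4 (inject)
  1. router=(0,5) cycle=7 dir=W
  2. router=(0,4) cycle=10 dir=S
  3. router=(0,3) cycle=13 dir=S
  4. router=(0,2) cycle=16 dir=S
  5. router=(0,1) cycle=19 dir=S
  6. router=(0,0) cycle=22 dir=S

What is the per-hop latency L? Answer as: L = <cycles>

Δcyc across hop 0→1: 7 − 4 = 3.
Per-hop latency L = Δcyc = 3.

L = 3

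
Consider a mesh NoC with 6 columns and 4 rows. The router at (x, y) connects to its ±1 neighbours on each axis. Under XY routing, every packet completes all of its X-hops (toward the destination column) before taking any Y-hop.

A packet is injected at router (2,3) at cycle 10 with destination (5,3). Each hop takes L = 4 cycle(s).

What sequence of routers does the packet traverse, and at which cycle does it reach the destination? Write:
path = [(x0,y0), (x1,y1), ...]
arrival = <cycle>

path = [(2,3), (3,3), (4,3), (5,3)]
arrival = 22

#0 — 2,3 | c10
#1 — 3,3 | c14 | E
#2 — 4,3 | c18 | E
#3 — 5,3 | c22 | E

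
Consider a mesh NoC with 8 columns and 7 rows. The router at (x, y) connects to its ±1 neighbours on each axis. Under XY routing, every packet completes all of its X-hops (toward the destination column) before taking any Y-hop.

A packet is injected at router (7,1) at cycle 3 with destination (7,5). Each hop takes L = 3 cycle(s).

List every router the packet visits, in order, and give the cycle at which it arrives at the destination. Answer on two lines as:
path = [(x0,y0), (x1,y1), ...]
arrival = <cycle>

path = [(7,1), (7,2), (7,3), (7,4), (7,5)]
arrival = 15

t=3: at (7,1)
t=6: at (7,2) after N
t=9: at (7,3) after N
t=12: at (7,4) after N
t=15: at (7,5) after N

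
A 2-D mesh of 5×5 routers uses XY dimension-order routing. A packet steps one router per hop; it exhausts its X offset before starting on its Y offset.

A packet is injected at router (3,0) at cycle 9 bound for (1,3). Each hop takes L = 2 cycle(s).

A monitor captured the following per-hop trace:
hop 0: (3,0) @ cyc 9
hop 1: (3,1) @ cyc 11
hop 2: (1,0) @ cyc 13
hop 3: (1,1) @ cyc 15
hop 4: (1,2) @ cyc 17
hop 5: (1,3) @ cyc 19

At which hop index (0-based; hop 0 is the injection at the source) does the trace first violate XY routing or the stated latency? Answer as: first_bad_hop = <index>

first_bad_hop = 1

hop 1: step (+0,+1), +2 cyc — BAD: Y-move but x=3≠1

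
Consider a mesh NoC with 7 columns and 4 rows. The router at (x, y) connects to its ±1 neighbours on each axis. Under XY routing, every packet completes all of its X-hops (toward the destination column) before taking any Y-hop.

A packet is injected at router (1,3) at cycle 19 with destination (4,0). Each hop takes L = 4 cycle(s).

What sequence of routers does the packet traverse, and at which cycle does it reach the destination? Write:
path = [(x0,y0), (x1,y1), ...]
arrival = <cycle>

t=19: at (1,3)
t=23: at (2,3) after E
t=27: at (3,3) after E
t=31: at (4,3) after E
t=35: at (4,2) after S
t=39: at (4,1) after S
t=43: at (4,0) after S

path = [(1,3), (2,3), (3,3), (4,3), (4,2), (4,1), (4,0)]
arrival = 43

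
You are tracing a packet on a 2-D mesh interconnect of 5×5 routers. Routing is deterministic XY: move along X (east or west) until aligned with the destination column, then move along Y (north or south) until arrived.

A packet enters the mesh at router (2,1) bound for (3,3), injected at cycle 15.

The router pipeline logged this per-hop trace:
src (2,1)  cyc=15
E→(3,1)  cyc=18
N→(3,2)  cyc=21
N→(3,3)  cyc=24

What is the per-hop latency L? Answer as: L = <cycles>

Between hops 0 and 1 the cycle counter advances 18 − 15 = 3.
Per-hop latency L = Δcyc = 3.

L = 3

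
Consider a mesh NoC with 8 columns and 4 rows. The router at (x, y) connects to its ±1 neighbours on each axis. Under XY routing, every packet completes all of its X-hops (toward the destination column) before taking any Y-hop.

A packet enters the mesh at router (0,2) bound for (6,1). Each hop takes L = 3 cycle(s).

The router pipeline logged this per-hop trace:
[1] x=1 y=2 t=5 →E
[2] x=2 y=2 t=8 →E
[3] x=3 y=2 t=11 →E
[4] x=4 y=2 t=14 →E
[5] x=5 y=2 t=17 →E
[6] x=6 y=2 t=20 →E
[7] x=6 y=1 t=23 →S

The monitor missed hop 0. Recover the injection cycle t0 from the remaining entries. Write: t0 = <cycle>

t0 = 2

The first recorded entry is hop 1 at cycle 5.
So t0 = 5 − 1·3 = 2.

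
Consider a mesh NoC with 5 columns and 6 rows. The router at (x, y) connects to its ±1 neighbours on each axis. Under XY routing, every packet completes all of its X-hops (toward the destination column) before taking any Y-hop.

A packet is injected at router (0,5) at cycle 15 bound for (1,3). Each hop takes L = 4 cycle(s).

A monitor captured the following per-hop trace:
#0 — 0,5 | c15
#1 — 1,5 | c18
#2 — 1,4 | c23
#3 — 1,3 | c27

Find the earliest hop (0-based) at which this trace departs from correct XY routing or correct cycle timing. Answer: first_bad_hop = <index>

first_bad_hop = 1

[1] (+1,+0) / 3c ⇒ BAD: Δcyc=3≠L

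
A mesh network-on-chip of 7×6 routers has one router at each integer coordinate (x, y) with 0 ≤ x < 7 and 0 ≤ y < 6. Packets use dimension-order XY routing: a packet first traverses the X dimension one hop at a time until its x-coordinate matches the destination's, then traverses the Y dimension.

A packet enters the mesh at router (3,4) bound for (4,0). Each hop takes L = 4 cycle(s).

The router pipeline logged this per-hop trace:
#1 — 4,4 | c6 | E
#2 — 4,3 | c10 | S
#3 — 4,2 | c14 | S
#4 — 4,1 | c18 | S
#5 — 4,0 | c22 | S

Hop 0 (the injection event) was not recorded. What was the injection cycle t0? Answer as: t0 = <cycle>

The first recorded entry is hop 1 at cycle 6.
Subtract one hop: t0 = 6 − 4 = 2.

t0 = 2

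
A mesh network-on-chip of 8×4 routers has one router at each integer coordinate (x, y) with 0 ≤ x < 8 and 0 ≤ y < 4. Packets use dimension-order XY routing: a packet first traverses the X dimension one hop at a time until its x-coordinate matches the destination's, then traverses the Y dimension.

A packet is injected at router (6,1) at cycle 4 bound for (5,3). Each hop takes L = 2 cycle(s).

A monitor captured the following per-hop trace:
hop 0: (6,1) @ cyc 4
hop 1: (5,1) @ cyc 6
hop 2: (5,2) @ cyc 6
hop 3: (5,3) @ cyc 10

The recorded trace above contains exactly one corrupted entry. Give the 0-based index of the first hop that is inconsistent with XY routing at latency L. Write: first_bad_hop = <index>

first_bad_hop = 2

hop 1: step (-1,+0), +2 cyc — ok
hop 2: step (+0,+1), +0 cyc — BAD: Δcyc=0≠L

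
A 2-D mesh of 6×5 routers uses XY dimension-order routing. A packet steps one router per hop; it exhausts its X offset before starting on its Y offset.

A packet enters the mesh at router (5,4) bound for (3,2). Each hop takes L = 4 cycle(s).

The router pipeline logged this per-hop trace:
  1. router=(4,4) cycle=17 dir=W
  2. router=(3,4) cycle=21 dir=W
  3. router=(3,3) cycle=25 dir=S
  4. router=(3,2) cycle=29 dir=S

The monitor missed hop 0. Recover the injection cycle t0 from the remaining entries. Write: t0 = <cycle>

t0 = 13

Hop 1 reached at cycle 17; hop k is at t0 + k·L.
Therefore t0 = 17 − L = 13.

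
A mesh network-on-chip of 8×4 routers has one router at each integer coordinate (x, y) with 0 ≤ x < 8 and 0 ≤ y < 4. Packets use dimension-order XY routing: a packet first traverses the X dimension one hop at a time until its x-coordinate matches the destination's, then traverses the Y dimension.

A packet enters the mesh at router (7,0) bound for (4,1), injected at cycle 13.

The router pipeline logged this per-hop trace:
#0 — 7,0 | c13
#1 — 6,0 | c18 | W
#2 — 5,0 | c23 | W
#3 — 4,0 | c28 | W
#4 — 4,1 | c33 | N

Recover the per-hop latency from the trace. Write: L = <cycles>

Δcyc across hop 0→1: 18 − 13 = 5.
Per-hop latency L = Δcyc = 5.

L = 5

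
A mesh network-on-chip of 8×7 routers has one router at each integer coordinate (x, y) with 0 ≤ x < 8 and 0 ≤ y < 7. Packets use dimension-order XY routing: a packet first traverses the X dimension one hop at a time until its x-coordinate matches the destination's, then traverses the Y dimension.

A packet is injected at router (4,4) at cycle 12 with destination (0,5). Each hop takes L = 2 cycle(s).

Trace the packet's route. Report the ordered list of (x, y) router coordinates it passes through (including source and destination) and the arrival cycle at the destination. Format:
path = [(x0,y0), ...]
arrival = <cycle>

t=12: at (4,4)
t=14: at (3,4) after W
t=16: at (2,4) after W
t=18: at (1,4) after W
t=20: at (0,4) after W
t=22: at (0,5) after N

path = [(4,4), (3,4), (2,4), (1,4), (0,4), (0,5)]
arrival = 22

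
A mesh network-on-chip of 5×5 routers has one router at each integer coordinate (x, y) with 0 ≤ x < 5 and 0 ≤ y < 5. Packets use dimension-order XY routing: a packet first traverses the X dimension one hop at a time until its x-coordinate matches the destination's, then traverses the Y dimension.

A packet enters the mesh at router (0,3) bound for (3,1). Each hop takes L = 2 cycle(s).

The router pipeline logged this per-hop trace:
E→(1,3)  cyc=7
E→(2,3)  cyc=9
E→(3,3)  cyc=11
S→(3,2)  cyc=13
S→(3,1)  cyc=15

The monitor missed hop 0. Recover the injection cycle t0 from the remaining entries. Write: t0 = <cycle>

t0 = 5

cyc[1] = 7 and cyc[k] = t0 + k·L for every k.
Therefore t0 = 7 − L = 5.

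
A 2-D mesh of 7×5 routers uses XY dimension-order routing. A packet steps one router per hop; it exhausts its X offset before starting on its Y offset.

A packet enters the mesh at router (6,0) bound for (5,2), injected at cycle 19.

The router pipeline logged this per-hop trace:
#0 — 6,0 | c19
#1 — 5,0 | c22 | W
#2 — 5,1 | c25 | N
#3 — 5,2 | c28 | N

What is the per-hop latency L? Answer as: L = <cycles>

From hop 0 (19) to hop 1 (22): +3 cycles.
Each hop adds L, hence L = 3.

L = 3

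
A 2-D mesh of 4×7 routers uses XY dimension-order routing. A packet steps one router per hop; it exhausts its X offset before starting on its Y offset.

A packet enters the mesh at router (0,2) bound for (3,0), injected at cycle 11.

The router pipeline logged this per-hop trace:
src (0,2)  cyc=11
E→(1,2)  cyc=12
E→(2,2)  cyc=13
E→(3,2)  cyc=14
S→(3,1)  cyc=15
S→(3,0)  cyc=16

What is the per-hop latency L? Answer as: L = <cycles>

Δcyc across hop 0→1: 12 − 11 = 1.
Per-hop latency L = Δcyc = 1.

L = 1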